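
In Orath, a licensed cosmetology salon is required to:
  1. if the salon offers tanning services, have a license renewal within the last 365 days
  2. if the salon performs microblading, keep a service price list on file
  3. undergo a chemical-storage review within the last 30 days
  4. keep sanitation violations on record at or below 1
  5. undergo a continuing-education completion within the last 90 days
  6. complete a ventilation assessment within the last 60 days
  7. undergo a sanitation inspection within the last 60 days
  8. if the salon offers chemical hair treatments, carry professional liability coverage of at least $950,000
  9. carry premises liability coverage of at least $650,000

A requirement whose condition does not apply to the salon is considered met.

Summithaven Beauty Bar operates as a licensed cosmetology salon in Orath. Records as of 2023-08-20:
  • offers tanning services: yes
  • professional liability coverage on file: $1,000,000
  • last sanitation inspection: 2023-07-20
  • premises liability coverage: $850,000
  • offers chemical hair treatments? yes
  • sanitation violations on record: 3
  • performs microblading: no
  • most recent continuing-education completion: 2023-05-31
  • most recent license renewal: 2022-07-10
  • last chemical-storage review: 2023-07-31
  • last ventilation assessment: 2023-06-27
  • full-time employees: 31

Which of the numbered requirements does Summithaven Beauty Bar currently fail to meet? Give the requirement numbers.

1, 4

1. condition 'offers tanning services' holds; license renewal 406 days ago vs limit 365 → not met
2. condition 'performs microblading' does not hold → requirement n/a → met
3. chemical-storage review 20 days ago vs limit 30 → met
4. sanitation violations on record 3 > 1 → not met
5. continuing-education completion 81 days ago vs limit 90 → met
6. ventilation assessment 54 days ago vs limit 60 → met
7. sanitation inspection 31 days ago vs limit 60 → met
8. condition 'offers chemical hair treatments' holds; professional liability coverage $1,000,000 ≥ $950,000 → met
9. premises liability coverage $850,000 ≥ $650,000 → met
Not met: 1, 4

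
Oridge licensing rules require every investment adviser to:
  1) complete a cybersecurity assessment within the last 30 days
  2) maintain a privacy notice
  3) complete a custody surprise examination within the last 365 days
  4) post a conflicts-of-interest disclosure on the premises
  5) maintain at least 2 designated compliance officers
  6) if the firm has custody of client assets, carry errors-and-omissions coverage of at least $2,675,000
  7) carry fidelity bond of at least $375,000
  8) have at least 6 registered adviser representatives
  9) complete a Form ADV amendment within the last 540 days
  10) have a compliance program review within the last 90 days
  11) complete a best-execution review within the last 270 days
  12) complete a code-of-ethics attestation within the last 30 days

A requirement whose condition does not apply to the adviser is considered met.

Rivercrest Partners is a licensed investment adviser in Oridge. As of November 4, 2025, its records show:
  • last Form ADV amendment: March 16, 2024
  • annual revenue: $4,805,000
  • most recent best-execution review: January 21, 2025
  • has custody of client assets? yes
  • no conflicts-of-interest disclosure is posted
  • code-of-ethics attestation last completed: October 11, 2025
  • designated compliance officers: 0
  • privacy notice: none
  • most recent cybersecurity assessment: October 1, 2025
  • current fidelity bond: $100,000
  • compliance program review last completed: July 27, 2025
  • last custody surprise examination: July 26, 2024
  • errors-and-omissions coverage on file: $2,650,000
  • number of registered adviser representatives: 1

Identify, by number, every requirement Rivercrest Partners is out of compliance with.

1. cybersecurity assessment 34 days ago vs limit 30 → not met
2. privacy notice absent → not met
3. custody surprise examination 466 days ago vs limit 365 → not met
4. conflicts-of-interest disclosure absent → not met
5. designated compliance officers 0 < 2 → not met
6. condition 'has custody of client assets' holds; errors-and-omissions coverage $2,650,000 < $2,675,000 → not met
7. fidelity bond $100,000 < $375,000 → not met
8. registered adviser representatives 1 < 6 → not met
9. Form ADV amendment 598 days ago vs limit 540 → not met
10. compliance program review 100 days ago vs limit 90 → not met
11. best-execution review 287 days ago vs limit 270 → not met
12. code-of-ethics attestation 24 days ago vs limit 30 → met
Not met: 1, 2, 3, 4, 5, 6, 7, 8, 9, 10, 11

1, 2, 3, 4, 5, 6, 7, 8, 9, 10, 11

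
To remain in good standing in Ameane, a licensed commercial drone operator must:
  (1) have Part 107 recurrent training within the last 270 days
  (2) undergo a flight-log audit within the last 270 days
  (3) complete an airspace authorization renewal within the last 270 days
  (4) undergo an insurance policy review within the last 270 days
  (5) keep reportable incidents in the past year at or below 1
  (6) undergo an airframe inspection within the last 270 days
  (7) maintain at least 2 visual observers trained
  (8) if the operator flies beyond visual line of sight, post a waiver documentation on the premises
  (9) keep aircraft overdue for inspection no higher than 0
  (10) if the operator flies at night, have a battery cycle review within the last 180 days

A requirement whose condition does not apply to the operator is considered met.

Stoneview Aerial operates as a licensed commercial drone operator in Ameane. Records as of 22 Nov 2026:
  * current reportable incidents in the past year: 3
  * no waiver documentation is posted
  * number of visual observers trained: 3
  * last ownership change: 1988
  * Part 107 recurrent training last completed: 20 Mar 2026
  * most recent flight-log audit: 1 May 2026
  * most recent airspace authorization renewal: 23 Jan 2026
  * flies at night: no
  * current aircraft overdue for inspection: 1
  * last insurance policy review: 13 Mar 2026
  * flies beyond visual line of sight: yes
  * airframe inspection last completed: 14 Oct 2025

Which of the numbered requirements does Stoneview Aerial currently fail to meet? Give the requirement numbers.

3, 5, 6, 8, 9

1. Part 107 recurrent training 247 days ago vs limit 270 → met
2. flight-log audit 205 days ago vs limit 270 → met
3. airspace authorization renewal 303 days ago vs limit 270 → not met
4. insurance policy review 254 days ago vs limit 270 → met
5. reportable incidents in the past year 3 > 1 → not met
6. airframe inspection 404 days ago vs limit 270 → not met
7. visual observers trained 3 ≥ 2 → met
8. condition 'flies beyond visual line of sight' holds; waiver documentation absent → not met
9. aircraft overdue for inspection 1 > 0 → not met
10. condition 'flies at night' does not hold → requirement n/a → met
Not met: 3, 5, 6, 8, 9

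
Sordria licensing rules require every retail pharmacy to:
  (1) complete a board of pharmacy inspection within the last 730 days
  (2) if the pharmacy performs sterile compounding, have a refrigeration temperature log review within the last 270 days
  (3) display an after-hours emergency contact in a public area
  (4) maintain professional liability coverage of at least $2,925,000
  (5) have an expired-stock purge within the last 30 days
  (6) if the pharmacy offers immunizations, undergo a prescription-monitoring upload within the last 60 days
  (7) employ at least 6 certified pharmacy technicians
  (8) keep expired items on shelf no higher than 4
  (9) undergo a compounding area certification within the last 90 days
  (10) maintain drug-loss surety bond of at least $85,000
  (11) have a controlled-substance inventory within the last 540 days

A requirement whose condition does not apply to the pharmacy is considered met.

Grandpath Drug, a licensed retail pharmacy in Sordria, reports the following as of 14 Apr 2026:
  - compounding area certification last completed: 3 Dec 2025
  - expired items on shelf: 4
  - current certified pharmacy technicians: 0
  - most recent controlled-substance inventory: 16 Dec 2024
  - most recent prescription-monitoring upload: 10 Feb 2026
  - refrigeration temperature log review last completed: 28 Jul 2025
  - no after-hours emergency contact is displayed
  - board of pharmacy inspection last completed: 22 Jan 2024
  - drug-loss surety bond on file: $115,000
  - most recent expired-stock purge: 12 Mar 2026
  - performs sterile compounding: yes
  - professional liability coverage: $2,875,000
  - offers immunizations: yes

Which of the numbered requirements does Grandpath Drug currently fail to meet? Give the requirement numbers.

1. board of pharmacy inspection 813 days ago vs limit 730 → not met
2. condition 'performs sterile compounding' holds; refrigeration temperature log review 260 days ago vs limit 270 → met
3. after-hours emergency contact absent → not met
4. professional liability coverage $2,875,000 < $2,925,000 → not met
5. expired-stock purge 33 days ago vs limit 30 → not met
6. condition 'offers immunizations' holds; prescription-monitoring upload 63 days ago vs limit 60 → not met
7. certified pharmacy technicians 0 < 6 → not met
8. expired items on shelf 4 ≤ 4 → met
9. compounding area certification 132 days ago vs limit 90 → not met
10. drug-loss surety bond $115,000 ≥ $85,000 → met
11. controlled-substance inventory 484 days ago vs limit 540 → met
Not met: 1, 3, 4, 5, 6, 7, 9

1, 3, 4, 5, 6, 7, 9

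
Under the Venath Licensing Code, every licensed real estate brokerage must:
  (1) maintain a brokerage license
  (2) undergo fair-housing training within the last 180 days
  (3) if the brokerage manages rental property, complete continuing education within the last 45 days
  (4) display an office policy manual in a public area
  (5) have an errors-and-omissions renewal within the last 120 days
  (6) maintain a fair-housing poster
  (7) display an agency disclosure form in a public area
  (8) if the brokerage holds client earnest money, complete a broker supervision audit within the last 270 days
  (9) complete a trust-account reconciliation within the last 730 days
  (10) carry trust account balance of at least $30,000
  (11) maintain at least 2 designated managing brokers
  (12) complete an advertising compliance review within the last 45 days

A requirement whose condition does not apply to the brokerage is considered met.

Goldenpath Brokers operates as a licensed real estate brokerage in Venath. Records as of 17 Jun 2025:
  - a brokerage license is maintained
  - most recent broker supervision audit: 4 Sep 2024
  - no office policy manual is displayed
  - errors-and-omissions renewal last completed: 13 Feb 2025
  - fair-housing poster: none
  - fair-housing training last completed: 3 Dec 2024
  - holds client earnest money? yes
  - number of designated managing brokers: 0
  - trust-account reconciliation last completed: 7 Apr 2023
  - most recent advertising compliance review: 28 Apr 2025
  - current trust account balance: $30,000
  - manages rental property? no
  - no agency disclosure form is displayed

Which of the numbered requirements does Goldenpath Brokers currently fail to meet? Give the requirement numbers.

2, 4, 5, 6, 7, 8, 9, 11, 12

1. brokerage license present → met
2. fair-housing training 196 days ago vs limit 180 → not met
3. condition 'manages rental property' does not hold → requirement n/a → met
4. office policy manual absent → not met
5. errors-and-omissions renewal 124 days ago vs limit 120 → not met
6. fair-housing poster absent → not met
7. agency disclosure form absent → not met
8. condition 'holds client earnest money' holds; broker supervision audit 286 days ago vs limit 270 → not met
9. trust-account reconciliation 802 days ago vs limit 730 → not met
10. trust account balance $30,000 ≥ $30,000 → met
11. designated managing brokers 0 < 2 → not met
12. advertising compliance review 50 days ago vs limit 45 → not met
Not met: 2, 4, 5, 6, 7, 8, 9, 11, 12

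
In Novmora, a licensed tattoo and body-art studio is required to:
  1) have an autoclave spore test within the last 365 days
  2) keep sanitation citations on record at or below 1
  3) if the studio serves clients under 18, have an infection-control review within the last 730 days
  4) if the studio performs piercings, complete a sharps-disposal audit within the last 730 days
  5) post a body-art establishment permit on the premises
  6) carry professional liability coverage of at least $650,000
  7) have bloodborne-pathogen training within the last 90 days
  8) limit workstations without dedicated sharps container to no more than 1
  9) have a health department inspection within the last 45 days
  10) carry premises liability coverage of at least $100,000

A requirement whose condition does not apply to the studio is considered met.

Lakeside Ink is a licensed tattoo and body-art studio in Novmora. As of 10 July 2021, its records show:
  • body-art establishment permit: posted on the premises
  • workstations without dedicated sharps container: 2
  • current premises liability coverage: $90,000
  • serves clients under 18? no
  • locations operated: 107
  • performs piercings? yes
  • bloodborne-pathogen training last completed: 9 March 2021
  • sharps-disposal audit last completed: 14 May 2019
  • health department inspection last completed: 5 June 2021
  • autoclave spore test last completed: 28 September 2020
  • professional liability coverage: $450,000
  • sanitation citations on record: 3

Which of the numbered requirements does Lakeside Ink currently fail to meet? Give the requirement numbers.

1. autoclave spore test 285 days ago vs limit 365 → met
2. sanitation citations on record 3 > 1 → not met
3. condition 'serves clients under 18' does not hold → requirement n/a → met
4. condition 'performs piercings' holds; sharps-disposal audit 788 days ago vs limit 730 → not met
5. body-art establishment permit present → met
6. professional liability coverage $450,000 < $650,000 → not met
7. bloodborne-pathogen training 123 days ago vs limit 90 → not met
8. workstations without dedicated sharps container 2 > 1 → not met
9. health department inspection 35 days ago vs limit 45 → met
10. premises liability coverage $90,000 < $100,000 → not met
Not met: 2, 4, 6, 7, 8, 10

2, 4, 6, 7, 8, 10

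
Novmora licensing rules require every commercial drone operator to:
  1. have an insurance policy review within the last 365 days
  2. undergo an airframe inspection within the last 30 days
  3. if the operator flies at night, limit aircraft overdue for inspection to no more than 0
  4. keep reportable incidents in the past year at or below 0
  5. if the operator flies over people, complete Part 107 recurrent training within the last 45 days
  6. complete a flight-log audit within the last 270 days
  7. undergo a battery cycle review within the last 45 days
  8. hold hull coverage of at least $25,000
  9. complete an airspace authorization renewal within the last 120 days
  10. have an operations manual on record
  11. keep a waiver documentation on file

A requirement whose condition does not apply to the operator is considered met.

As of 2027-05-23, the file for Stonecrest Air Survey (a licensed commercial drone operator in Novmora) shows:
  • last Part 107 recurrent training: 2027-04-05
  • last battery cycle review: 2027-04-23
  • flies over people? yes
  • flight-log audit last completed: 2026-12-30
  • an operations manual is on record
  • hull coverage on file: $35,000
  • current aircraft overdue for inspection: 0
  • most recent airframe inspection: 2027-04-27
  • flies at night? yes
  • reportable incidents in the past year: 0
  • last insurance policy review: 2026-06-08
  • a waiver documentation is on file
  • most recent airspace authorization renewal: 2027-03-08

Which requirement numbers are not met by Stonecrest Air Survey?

5

1. insurance policy review 349 days ago vs limit 365 → met
2. airframe inspection 26 days ago vs limit 30 → met
3. condition 'flies at night' holds; aircraft overdue for inspection 0 ≤ 0 → met
4. reportable incidents in the past year 0 ≤ 0 → met
5. condition 'flies over people' holds; Part 107 recurrent training 48 days ago vs limit 45 → not met
6. flight-log audit 144 days ago vs limit 270 → met
7. battery cycle review 30 days ago vs limit 45 → met
8. hull coverage $35,000 ≥ $25,000 → met
9. airspace authorization renewal 76 days ago vs limit 120 → met
10. operations manual present → met
11. waiver documentation present → met
Not met: 5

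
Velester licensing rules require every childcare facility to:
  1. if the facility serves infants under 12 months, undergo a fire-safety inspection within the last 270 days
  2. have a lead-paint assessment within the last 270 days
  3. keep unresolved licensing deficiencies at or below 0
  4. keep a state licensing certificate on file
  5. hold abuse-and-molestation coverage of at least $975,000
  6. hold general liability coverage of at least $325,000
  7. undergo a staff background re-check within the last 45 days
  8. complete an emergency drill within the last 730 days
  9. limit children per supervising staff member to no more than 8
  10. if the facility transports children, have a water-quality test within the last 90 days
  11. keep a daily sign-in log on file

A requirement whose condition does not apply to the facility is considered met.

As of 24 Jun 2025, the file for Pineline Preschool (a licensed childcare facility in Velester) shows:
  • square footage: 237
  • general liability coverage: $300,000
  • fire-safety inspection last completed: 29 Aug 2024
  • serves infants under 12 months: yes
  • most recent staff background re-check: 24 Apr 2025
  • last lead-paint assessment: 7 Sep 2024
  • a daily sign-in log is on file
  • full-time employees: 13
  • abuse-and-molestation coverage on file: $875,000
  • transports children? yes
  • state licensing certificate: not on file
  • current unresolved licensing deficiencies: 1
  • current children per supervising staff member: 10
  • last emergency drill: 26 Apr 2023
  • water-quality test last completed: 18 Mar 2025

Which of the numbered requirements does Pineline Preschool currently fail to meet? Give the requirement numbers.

1, 2, 3, 4, 5, 6, 7, 8, 9, 10

1. condition 'serves infants under 12 months' holds; fire-safety inspection 299 days ago vs limit 270 → not met
2. lead-paint assessment 290 days ago vs limit 270 → not met
3. unresolved licensing deficiencies 1 > 0 → not met
4. state licensing certificate absent → not met
5. abuse-and-molestation coverage $875,000 < $975,000 → not met
6. general liability coverage $300,000 < $325,000 → not met
7. staff background re-check 61 days ago vs limit 45 → not met
8. emergency drill 790 days ago vs limit 730 → not met
9. children per supervising staff member 10 > 8 → not met
10. condition 'transports children' holds; water-quality test 98 days ago vs limit 90 → not met
11. daily sign-in log present → met
Not met: 1, 2, 3, 4, 5, 6, 7, 8, 9, 10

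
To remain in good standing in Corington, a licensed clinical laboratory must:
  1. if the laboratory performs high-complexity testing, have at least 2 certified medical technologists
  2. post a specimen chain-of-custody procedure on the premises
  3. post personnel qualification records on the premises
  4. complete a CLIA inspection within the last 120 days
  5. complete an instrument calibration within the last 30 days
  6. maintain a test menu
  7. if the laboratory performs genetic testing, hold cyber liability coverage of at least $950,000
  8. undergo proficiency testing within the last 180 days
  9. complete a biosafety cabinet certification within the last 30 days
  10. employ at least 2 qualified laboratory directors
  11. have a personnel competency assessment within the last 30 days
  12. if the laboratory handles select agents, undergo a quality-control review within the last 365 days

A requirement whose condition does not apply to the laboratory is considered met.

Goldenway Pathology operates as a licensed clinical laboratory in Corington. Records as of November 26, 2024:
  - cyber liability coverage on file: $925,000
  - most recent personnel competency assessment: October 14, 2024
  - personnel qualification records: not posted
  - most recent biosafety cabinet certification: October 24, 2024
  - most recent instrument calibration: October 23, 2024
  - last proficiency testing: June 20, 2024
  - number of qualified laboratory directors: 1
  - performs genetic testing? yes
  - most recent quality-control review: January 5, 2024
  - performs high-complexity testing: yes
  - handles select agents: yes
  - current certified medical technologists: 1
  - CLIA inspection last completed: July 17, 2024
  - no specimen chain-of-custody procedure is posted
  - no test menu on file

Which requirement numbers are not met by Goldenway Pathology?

1. condition 'performs high-complexity testing' holds; certified medical technologists 1 < 2 → not met
2. specimen chain-of-custody procedure absent → not met
3. personnel qualification records absent → not met
4. CLIA inspection 132 days ago vs limit 120 → not met
5. instrument calibration 34 days ago vs limit 30 → not met
6. test menu absent → not met
7. condition 'performs genetic testing' holds; cyber liability coverage $925,000 < $950,000 → not met
8. proficiency testing 159 days ago vs limit 180 → met
9. biosafety cabinet certification 33 days ago vs limit 30 → not met
10. qualified laboratory directors 1 < 2 → not met
11. personnel competency assessment 43 days ago vs limit 30 → not met
12. condition 'handles select agents' holds; quality-control review 326 days ago vs limit 365 → met
Not met: 1, 2, 3, 4, 5, 6, 7, 9, 10, 11

1, 2, 3, 4, 5, 6, 7, 9, 10, 11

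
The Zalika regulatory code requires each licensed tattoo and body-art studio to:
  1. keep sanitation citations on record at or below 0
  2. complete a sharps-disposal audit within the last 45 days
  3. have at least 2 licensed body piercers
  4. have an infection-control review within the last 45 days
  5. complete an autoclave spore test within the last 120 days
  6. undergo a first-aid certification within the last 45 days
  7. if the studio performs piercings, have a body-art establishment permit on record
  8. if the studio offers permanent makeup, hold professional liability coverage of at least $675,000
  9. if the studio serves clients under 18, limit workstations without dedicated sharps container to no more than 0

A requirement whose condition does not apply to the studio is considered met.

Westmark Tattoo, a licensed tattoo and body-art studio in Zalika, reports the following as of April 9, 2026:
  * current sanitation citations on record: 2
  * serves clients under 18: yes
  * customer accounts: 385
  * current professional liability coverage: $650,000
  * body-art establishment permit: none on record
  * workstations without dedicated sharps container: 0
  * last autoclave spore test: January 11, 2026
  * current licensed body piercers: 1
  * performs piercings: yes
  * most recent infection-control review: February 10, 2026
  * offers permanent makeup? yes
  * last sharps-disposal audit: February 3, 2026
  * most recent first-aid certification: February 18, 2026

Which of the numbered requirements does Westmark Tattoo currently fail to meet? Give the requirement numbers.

1, 2, 3, 4, 6, 7, 8

1. sanitation citations on record 2 > 0 → not met
2. sharps-disposal audit 65 days ago vs limit 45 → not met
3. licensed body piercers 1 < 2 → not met
4. infection-control review 58 days ago vs limit 45 → not met
5. autoclave spore test 88 days ago vs limit 120 → met
6. first-aid certification 50 days ago vs limit 45 → not met
7. condition 'performs piercings' holds; body-art establishment permit absent → not met
8. condition 'offers permanent makeup' holds; professional liability coverage $650,000 < $675,000 → not met
9. condition 'serves clients under 18' holds; workstations without dedicated sharps container 0 ≤ 0 → met
Not met: 1, 2, 3, 4, 6, 7, 8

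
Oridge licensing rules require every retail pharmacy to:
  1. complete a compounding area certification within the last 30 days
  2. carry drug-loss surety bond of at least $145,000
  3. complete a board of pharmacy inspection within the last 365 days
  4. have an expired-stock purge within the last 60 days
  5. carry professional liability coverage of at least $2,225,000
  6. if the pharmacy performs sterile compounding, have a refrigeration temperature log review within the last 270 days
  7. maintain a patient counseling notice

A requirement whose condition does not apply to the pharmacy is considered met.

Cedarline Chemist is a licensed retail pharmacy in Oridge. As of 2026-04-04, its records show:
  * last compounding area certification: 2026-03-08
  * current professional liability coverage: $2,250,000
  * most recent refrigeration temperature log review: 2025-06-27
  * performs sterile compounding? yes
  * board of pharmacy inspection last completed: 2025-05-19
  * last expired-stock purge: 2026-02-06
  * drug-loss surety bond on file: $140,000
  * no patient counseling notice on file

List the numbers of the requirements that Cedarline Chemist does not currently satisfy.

1. compounding area certification 27 days ago vs limit 30 → met
2. drug-loss surety bond $140,000 < $145,000 → not met
3. board of pharmacy inspection 320 days ago vs limit 365 → met
4. expired-stock purge 57 days ago vs limit 60 → met
5. professional liability coverage $2,250,000 ≥ $2,225,000 → met
6. condition 'performs sterile compounding' holds; refrigeration temperature log review 281 days ago vs limit 270 → not met
7. patient counseling notice absent → not met
Not met: 2, 6, 7

2, 6, 7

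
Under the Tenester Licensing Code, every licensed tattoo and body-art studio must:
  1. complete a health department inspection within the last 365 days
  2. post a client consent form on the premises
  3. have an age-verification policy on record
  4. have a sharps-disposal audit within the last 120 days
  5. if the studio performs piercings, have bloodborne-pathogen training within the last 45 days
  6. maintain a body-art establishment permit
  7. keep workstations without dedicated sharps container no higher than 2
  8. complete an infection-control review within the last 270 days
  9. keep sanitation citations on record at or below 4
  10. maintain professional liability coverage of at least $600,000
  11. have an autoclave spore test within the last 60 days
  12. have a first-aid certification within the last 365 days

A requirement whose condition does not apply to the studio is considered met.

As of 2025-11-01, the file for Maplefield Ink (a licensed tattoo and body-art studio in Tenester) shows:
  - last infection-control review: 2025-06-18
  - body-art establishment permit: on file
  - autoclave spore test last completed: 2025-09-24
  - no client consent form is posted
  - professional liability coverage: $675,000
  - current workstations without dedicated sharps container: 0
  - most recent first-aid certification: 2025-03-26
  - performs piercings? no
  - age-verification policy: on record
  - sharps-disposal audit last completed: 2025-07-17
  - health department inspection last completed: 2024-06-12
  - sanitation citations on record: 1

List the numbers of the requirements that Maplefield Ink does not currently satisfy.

1. health department inspection 507 days ago vs limit 365 → not met
2. client consent form absent → not met
3. age-verification policy present → met
4. sharps-disposal audit 107 days ago vs limit 120 → met
5. condition 'performs piercings' does not hold → requirement n/a → met
6. body-art establishment permit present → met
7. workstations without dedicated sharps container 0 ≤ 2 → met
8. infection-control review 136 days ago vs limit 270 → met
9. sanitation citations on record 1 ≤ 4 → met
10. professional liability coverage $675,000 ≥ $600,000 → met
11. autoclave spore test 38 days ago vs limit 60 → met
12. first-aid certification 220 days ago vs limit 365 → met
Not met: 1, 2

1, 2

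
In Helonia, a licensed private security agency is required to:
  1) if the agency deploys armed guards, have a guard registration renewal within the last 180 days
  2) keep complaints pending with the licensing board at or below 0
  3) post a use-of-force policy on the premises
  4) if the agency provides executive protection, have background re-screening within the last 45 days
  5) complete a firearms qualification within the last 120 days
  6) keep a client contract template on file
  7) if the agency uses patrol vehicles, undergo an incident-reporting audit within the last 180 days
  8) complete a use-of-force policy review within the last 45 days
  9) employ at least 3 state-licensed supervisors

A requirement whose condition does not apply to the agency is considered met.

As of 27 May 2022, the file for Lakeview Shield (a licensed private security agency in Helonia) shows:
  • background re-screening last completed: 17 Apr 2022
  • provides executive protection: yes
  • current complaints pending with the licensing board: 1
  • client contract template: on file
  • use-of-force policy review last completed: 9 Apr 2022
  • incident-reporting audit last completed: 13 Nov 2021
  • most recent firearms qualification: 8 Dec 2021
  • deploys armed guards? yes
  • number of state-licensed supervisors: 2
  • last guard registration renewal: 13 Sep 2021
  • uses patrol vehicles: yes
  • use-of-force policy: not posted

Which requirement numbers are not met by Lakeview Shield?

1. condition 'deploys armed guards' holds; guard registration renewal 256 days ago vs limit 180 → not met
2. complaints pending with the licensing board 1 > 0 → not met
3. use-of-force policy absent → not met
4. condition 'provides executive protection' holds; background re-screening 40 days ago vs limit 45 → met
5. firearms qualification 170 days ago vs limit 120 → not met
6. client contract template present → met
7. condition 'uses patrol vehicles' holds; incident-reporting audit 195 days ago vs limit 180 → not met
8. use-of-force policy review 48 days ago vs limit 45 → not met
9. state-licensed supervisors 2 < 3 → not met
Not met: 1, 2, 3, 5, 7, 8, 9

1, 2, 3, 5, 7, 8, 9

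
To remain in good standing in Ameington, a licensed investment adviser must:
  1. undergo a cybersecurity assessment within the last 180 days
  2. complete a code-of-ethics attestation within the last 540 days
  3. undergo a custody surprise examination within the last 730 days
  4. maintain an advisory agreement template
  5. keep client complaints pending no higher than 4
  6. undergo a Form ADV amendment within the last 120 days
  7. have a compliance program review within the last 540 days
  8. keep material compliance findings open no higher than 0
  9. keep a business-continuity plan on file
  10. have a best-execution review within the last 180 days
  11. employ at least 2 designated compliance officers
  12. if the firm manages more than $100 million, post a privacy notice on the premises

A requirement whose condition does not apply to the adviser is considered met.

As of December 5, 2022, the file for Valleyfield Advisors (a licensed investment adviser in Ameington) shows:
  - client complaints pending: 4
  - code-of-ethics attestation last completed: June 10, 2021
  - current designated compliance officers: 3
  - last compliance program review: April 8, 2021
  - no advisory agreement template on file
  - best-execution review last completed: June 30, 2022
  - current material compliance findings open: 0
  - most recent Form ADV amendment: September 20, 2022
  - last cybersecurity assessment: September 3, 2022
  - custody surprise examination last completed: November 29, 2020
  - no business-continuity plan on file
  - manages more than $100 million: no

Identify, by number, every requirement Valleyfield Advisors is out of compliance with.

1. cybersecurity assessment 93 days ago vs limit 180 → met
2. code-of-ethics attestation 543 days ago vs limit 540 → not met
3. custody surprise examination 736 days ago vs limit 730 → not met
4. advisory agreement template absent → not met
5. client complaints pending 4 ≤ 4 → met
6. Form ADV amendment 76 days ago vs limit 120 → met
7. compliance program review 606 days ago vs limit 540 → not met
8. material compliance findings open 0 ≤ 0 → met
9. business-continuity plan absent → not met
10. best-execution review 158 days ago vs limit 180 → met
11. designated compliance officers 3 ≥ 2 → met
12. condition 'manages more than $100 million' does not hold → requirement n/a → met
Not met: 2, 3, 4, 7, 9

2, 3, 4, 7, 9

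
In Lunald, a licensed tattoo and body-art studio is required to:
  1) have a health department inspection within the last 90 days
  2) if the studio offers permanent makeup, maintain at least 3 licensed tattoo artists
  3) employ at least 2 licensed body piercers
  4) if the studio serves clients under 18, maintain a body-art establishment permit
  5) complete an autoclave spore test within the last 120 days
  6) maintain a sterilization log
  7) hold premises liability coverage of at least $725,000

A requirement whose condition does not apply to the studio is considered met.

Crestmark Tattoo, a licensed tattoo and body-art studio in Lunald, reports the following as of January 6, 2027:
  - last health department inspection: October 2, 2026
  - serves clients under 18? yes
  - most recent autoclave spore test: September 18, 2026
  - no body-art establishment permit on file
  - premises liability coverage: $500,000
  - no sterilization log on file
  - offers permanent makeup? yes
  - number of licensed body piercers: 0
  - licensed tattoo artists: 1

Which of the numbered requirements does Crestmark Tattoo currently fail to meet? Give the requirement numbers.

1, 2, 3, 4, 6, 7

1. health department inspection 96 days ago vs limit 90 → not met
2. condition 'offers permanent makeup' holds; licensed tattoo artists 1 < 3 → not met
3. licensed body piercers 0 < 2 → not met
4. condition 'serves clients under 18' holds; body-art establishment permit absent → not met
5. autoclave spore test 110 days ago vs limit 120 → met
6. sterilization log absent → not met
7. premises liability coverage $500,000 < $725,000 → not met
Not met: 1, 2, 3, 4, 6, 7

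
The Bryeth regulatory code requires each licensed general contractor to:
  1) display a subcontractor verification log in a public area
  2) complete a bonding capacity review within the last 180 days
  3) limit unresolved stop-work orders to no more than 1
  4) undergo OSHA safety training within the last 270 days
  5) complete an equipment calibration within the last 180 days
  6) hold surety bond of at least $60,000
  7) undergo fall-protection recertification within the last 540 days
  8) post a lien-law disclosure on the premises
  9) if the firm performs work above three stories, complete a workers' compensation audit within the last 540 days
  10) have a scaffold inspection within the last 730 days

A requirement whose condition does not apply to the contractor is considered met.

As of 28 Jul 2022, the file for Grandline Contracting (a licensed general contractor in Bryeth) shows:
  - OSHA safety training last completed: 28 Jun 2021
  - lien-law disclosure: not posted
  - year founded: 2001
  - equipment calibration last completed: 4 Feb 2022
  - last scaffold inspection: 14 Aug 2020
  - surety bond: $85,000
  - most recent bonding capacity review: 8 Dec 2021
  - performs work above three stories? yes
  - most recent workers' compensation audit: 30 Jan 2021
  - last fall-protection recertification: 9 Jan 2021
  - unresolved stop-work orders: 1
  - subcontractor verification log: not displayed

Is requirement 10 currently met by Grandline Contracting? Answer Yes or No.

10. scaffold inspection 713 days ago vs limit 730 → met

Yes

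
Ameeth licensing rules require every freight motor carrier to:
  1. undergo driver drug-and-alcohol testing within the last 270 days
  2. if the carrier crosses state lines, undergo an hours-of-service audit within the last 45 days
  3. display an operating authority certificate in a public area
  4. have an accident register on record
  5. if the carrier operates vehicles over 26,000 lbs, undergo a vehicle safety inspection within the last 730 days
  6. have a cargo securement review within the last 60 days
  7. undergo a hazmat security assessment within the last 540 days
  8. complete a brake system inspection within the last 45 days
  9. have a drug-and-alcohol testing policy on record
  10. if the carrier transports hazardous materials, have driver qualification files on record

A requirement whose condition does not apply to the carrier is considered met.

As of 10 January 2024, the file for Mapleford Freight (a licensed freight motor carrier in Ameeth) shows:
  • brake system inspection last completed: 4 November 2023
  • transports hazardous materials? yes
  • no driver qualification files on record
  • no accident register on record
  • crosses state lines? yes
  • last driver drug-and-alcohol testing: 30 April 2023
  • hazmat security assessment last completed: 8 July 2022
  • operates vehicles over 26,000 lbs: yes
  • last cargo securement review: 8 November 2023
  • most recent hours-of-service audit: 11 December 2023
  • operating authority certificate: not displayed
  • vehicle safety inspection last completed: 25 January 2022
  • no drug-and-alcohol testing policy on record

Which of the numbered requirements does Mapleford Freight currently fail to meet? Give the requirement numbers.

3, 4, 6, 7, 8, 9, 10

1. driver drug-and-alcohol testing 255 days ago vs limit 270 → met
2. condition 'crosses state lines' holds; hours-of-service audit 30 days ago vs limit 45 → met
3. operating authority certificate absent → not met
4. accident register absent → not met
5. condition 'operates vehicles over 26,000 lbs' holds; vehicle safety inspection 715 days ago vs limit 730 → met
6. cargo securement review 63 days ago vs limit 60 → not met
7. hazmat security assessment 551 days ago vs limit 540 → not met
8. brake system inspection 67 days ago vs limit 45 → not met
9. drug-and-alcohol testing policy absent → not met
10. condition 'transports hazardous materials' holds; driver qualification files absent → not met
Not met: 3, 4, 6, 7, 8, 9, 10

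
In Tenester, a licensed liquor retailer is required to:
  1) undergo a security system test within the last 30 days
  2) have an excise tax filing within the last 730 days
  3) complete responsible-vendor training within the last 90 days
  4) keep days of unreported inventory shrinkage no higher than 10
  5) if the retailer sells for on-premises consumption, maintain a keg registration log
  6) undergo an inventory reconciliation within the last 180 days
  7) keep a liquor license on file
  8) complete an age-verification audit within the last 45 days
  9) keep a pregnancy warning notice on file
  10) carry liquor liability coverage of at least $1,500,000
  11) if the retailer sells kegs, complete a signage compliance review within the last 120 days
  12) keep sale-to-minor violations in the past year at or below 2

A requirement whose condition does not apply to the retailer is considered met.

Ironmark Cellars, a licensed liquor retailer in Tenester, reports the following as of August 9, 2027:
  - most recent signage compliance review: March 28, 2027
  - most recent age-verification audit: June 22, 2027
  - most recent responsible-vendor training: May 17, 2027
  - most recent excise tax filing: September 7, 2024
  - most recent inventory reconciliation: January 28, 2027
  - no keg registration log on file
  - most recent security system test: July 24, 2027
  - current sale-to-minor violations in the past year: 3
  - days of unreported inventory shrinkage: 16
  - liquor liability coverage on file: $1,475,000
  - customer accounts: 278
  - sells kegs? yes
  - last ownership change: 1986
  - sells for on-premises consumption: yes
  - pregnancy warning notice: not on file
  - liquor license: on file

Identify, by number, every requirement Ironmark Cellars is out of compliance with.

2, 4, 5, 6, 8, 9, 10, 11, 12

1. security system test 16 days ago vs limit 30 → met
2. excise tax filing 1066 days ago vs limit 730 → not met
3. responsible-vendor training 84 days ago vs limit 90 → met
4. days of unreported inventory shrinkage 16 > 10 → not met
5. condition 'sells for on-premises consumption' holds; keg registration log absent → not met
6. inventory reconciliation 193 days ago vs limit 180 → not met
7. liquor license present → met
8. age-verification audit 48 days ago vs limit 45 → not met
9. pregnancy warning notice absent → not met
10. liquor liability coverage $1,475,000 < $1,500,000 → not met
11. condition 'sells kegs' holds; signage compliance review 134 days ago vs limit 120 → not met
12. sale-to-minor violations in the past year 3 > 2 → not met
Not met: 2, 4, 5, 6, 8, 9, 10, 11, 12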